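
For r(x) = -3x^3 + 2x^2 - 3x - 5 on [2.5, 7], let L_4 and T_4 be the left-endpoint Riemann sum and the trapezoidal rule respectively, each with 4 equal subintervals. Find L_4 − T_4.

L_4 ≈ -1166.56348.
T_4 ≈ -1678.50879.
L_4 − T_4 = 511.9453125.

511.9453125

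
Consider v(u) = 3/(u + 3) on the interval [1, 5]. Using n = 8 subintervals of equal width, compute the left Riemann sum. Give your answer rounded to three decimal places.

Δu = (5 − 1)/8 = 0.5.
Left endpoints: 1, 1.5, 2, 2.5, 3, 3.5, 4, 4.5.
v(1) = 0.75, v(1.5) = 2/3, v(2) = 0.6, v(2.5) = 6/11, v(3) = 0.5, v(3.5) = 6/13, v(4) = 3/7, v(4.5) = 0.4.
Sum = Δu · [v(1) + v(1.5) + v(2) + ...].
Sum ≈ 2.176.

2.176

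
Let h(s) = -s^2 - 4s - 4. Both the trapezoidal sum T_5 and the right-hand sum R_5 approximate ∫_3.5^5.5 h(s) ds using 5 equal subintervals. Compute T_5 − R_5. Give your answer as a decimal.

5.2

T_5 = -85.22.
R_5 = -90.42.
T_5 − R_5 = 5.2.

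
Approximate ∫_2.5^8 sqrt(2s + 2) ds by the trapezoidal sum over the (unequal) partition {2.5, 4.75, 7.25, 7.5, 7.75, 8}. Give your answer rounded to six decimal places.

19.222695

Subinterval widths: 2.25, 2.5, 0.25, 0.25, 0.25.
f(2.5) ≈ 2.645751, f(4.75) ≈ 3.391165, f(7.25) ≈ 4.062019, f(7.5) ≈ 4.123106, f(7.75) ≈ 4.183300, f(8) ≈ 4.242641.
On each subinterval the trapezoid contributes (Δs_i/2)·[f(s_{i-1}) + f(s_i)].
Sum ≈ 19.222695.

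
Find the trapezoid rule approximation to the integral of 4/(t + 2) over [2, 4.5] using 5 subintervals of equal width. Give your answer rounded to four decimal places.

Δt = (4.5 − 2)/5 = 0.5.
f(2) = 1, f(2.5) = 8/9, f(3) = 0.8, f(3.5) = 8/11, f(4) = 2/3, f(4.5) = 8/13.
T_5 = (Δt/2)·[f(t_0) + 2f(t_1) + ... + 2f(t_{4}) + f(t_5)].
Sum ≈ 1.9453.

1.9453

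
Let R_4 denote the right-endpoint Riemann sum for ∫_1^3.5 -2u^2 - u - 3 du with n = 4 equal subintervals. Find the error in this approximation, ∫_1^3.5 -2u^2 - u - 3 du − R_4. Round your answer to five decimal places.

8.13802

Exact integral: ∫_1^3.5 f(u) du ≈ -41.0416667.
R_4 = -49.1796875.
Error ≈ -41.0416667 − (-49.1796875) ≈ 8.13802.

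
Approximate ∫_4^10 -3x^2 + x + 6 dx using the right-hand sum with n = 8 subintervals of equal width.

-951.9375

Δx = (10 − 4)/8 = 0.75.
Right endpoints: 4.75, 5.5, 6.25, 7, 7.75, 8.5, 9.25, 10.
f(4.75) = -56.9375, f(5.5) = -79.25, f(6.25) = -104.9375, f(7) = -134, f(7.75) = -166.4375, f(8.5) = -202.25, f(9.25) = -241.4375, f(10) = -284.
Sum = Δx · [f(4.75) + f(5.5) + f(6.25) + ...].
Sum = -951.9375.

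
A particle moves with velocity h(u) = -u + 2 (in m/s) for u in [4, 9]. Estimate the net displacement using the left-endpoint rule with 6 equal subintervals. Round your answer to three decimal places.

Δu = (9 − 4)/6 = 5/6.
Left endpoints: 4, 29/6, 17/3, 6.5, 22/3, 49/6.
h(4) = -2, h(29/6) = -17/6, h(17/3) = -11/3, h(6.5) = -4.5, h(22/3) = -16/3, h(49/6) = -37/6.
Sum = Δu · [h(4) + h(29/6) + h(17/3) + ...].
Sum ≈ -20.417.

-20.417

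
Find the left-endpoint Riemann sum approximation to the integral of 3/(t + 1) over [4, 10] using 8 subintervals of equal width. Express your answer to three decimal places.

Δt = (10 − 4)/8 = 0.75.
Left endpoints: 4, 4.75, 5.5, 6.25, 7, 7.75, 8.5, 9.25.
f(4) = 0.6, f(4.75) = 12/23, f(5.5) = 6/13, f(6.25) = 12/29, f(7) = 0.375, f(7.75) = 12/35, f(8.5) = 6/19, f(9.25) = 12/41.
Sum = Δt · [f(4) + f(4.75) + f(5.5) + ...].
Sum ≈ 2.493.

2.493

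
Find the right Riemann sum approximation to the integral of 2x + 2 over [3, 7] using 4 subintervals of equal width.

52

Δx = (7 − 3)/4 = 1.
Right endpoints: 4, 5, 6, 7.
f(4) = 10, f(5) = 12, f(6) = 14, f(7) = 16.
Sum = Δx · [f(4) + f(5) + f(6) + f(7)].
Sum = 52.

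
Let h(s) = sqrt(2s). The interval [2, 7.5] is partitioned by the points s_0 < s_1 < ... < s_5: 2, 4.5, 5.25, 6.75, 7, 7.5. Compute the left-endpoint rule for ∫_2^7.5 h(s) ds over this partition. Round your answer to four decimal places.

Subinterval widths: 2.5, 0.75, 1.5, 0.25, 0.5.
Left endpoints: 2, 4.5, 5.25, 6.75, 7.
h(2) ≈ 2.0000, h(4.5) ≈ 3.0000, h(5.25) ≈ 3.2404, h(6.75) ≈ 3.6742, h(7) ≈ 3.7417.
Sum = Σ Δs_i · h(s_i).
Sum ≈ 14.8999.

14.8999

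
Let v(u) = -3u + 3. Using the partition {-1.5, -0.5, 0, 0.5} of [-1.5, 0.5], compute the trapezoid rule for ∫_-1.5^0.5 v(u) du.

9

Subinterval widths: 1, 0.5, 0.5.
v(-1.5) = 7.5, v(-0.5) = 4.5, v(0) = 3, v(0.5) = 1.5.
On each subinterval the trapezoid contributes (Δu_i/2)·[v(u_{i-1}) + v(u_i)].
Sum = 9.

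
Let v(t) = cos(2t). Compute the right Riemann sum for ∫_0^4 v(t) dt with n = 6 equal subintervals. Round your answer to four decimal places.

Δt = (4 − 0)/6 = 2/3.
Right endpoints: 2/3, 4/3, 2, 8/3, 10/3, 4.
v(2/3) ≈ 0.2352, v(4/3) ≈ -0.8893, v(2) ≈ -0.6536, v(8/3) ≈ 0.5818, v(10/3) ≈ 0.9274, v(4) ≈ -0.1455.
Sum = Δt · [v(2/3) + v(4/3) + v(2) + ...].
Sum ≈ 0.0373.

0.0373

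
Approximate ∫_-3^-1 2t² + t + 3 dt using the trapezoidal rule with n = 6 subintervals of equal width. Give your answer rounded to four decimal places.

Δt = (-1 − (-3))/6 = 1/3.
f(-3) = 18, f(-8/3) = 131/9, f(-7/3) = 104/9, f(-2) = 9, f(-5/3) = 62/9, f(-4/3) = 47/9, f(-1) = 4.
T_6 = (Δt/2)·[f(t_0) + 2f(t_1) + ... + 2f(t_{5}) + f(t_6)].
Sum ≈ 19.4074.

19.4074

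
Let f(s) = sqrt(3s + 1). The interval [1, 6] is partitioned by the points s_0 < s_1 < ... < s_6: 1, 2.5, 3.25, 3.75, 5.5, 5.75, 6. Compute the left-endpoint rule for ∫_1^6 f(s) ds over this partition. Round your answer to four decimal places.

15.0648

Subinterval widths: 1.5, 0.75, 0.5, 1.75, 0.25, 0.25.
Left endpoints: 1, 2.5, 3.25, 3.75, 5.5, 5.75.
f(1) ≈ 2.0000, f(2.5) ≈ 2.9155, f(3.25) ≈ 3.2787, f(3.75) ≈ 3.5000, f(5.5) ≈ 4.1833, f(5.75) ≈ 4.2720.
Sum = Σ Δs_i · f(s_i).
Sum ≈ 15.0648.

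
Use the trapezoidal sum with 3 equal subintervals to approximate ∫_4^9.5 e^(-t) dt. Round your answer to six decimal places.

Δt = (9.5 − 4)/3 = 11/6.
f(4) ≈ 0.018316, f(35/6) ≈ 0.002928, f(23/3) ≈ 0.000468, f(9.5) ≈ 0.000075.
T_3 = (Δt/2)·[f(t_0) + 2f(t_1) + 2f(t_2) + f(t_3)].
Sum ≈ 0.023085.

0.023085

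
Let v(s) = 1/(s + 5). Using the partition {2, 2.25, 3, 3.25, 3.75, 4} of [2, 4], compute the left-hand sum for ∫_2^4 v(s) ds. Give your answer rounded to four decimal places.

0.2596

Subinterval widths: 0.25, 0.75, 0.25, 0.5, 0.25.
Left endpoints: 2, 2.25, 3, 3.25, 3.75.
v(2) = 1/7, v(2.25) = 4/29, v(3) = 0.125, v(3.25) = 4/33, v(3.75) = 4/35.
Sum = Σ Δs_i · v(s_i).
Sum ≈ 0.2596.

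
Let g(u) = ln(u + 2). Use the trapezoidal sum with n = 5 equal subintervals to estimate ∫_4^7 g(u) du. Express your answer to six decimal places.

Δu = (7 − 4)/5 = 0.6.
g(4) ≈ 1.791759, g(4.6) ≈ 1.887070, g(5.2) ≈ 1.974081, g(5.8) ≈ 2.054124, g(6.4) ≈ 2.128232, g(7) ≈ 2.197225.
T_5 = (Δu/2)·[g(u_0) + 2g(u_1) + ... + 2g(u_{4}) + g(u_5)].
Sum ≈ 6.022799.

6.022799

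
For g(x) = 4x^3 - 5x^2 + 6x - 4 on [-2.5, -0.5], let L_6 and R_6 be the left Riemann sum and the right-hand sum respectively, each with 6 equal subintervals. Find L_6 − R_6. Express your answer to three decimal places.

-34.667

L_6 ≈ -109.01852.
R_6 ≈ -74.35185.
L_6 − R_6 ≈ -34.667.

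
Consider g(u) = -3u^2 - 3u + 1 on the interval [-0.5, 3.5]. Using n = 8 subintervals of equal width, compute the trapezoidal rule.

Δu = (3.5 − (-0.5))/8 = 0.5.
g(-0.5) = 1.75, g(0) = 1, g(0.5) = -1.25, g(1) = -5, g(1.5) = -10.25, g(2) = -17, g(2.5) = -25.25, g(3) = -35, g(3.5) = -46.25.
T_8 = (Δu/2)·[g(u_0) + 2g(u_1) + ... + 2g(u_{7}) + g(u_8)].
Sum = -57.5.

-57.5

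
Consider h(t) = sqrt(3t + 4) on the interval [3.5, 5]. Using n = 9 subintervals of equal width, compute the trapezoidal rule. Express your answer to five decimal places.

Δt = (5 − 3.5)/9 = 1/6.
h(3.5) ≈ 3.80789, h(11/3) ≈ 3.87298, h(23/6) ≈ 3.93700, h(4) ≈ 4.00000, h(25/6) ≈ 4.06202, h(13/3) ≈ 4.12311, h(4.5) ≈ 4.18330, h(14/3) ≈ 4.24264, h(29/6) ≈ 4.30116, h(5) ≈ 4.35890.
T_9 = (Δt/2)·[h(t_0) + 2h(t_1) + ... + 2h(t_{8}) + h(t_9)].
Sum ≈ 6.13427.

6.13427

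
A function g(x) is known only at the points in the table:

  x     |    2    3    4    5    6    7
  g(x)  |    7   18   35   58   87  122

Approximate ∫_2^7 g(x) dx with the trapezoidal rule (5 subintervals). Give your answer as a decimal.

Δx = 1.
T_5 = (1/2)·[7 + 2·18 + 2·35 + 2·58 + 2·87 + 122] = 262.5.

262.5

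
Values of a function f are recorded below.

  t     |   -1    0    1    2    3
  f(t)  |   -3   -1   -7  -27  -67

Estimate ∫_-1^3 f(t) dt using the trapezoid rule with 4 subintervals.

-70

Δt = 1.
T_4 = (1/2)·[(-3) + 2·(-1) + 2·(-7) + 2·(-27) + (-67)] = -70.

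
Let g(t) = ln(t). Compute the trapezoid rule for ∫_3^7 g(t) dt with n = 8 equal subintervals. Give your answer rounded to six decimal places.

6.321572

Δt = (7 − 3)/8 = 0.5.
g(3) ≈ 1.098612, g(3.5) ≈ 1.252763, g(4) ≈ 1.386294, g(4.5) ≈ 1.504077, g(5) ≈ 1.609438, g(5.5) ≈ 1.704748, g(6) ≈ 1.791759, g(6.5) ≈ 1.871802, g(7) ≈ 1.945910.
T_8 = (Δt/2)·[g(t_0) + 2g(t_1) + ... + 2g(t_{7}) + g(t_8)].
Sum ≈ 6.321572.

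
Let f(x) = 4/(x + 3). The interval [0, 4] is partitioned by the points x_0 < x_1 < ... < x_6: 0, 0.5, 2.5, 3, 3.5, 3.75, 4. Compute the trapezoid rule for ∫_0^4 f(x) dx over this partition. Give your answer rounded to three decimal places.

Subinterval widths: 0.5, 2, 0.5, 0.5, 0.25, 0.25.
f(0) = 4/3, f(0.5) = 8/7, f(2.5) = 8/11, f(3) = 2/3, f(3.5) = 8/13, f(3.75) = 16/27, f(4) = 4/7.
On each subinterval the trapezoid contributes (Δx_i/2)·[f(x_{i-1}) + f(x_i)].
Sum ≈ 3.455.

3.455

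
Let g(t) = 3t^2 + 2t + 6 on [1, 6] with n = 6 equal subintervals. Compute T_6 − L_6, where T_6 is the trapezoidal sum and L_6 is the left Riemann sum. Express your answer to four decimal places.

47.9167

T_6 ≈ 281.736111.
L_6 ≈ 233.819444.
T_6 − L_6 ≈ 47.9167.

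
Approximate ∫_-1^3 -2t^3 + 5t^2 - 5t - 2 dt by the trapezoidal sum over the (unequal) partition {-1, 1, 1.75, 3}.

-17.90625

Subinterval widths: 2, 0.75, 1.25.
f(-1) = 10, f(1) = -4, f(1.75) = -6.15625, f(3) = -26.
On each subinterval the trapezoid contributes (Δt_i/2)·[f(t_{i-1}) + f(t_i)].
Sum = -17.90625.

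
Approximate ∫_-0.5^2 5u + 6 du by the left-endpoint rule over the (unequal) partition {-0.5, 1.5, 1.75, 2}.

14.0625

Subinterval widths: 2, 0.25, 0.25.
Left endpoints: -0.5, 1.5, 1.75.
f(-0.5) = 3.5, f(1.5) = 13.5, f(1.75) = 14.75.
Sum = Σ Δu_i · f(u_i).
Sum = 14.0625.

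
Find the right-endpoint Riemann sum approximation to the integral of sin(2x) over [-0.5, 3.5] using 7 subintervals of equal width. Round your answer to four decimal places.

0.3332

Δx = (3.5 − (-0.5))/7 = 4/7.
Right endpoints: 1/14, 9/14, 17/14, 25/14, 33/14, 41/14, 3.5.
f(1/14) ≈ 0.1424, f(9/14) ≈ 0.9596, f(17/14) ≈ 0.6541, f(25/14) ≈ -0.4167, f(33/14) ≈ -1.0000, f(41/14) ≈ -0.4133, f(3.5) ≈ 0.6570.
Sum = Δx · [f(1/14) + f(9/14) + f(17/14) + ...].
Sum ≈ 0.3332.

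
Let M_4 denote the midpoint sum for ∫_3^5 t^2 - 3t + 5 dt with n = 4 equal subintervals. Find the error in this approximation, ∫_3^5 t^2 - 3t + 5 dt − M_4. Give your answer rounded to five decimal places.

0.04167

Exact integral: ∫_3^5 f(t) dt ≈ 18.6666667.
M_4 = 18.625.
Error ≈ 18.6666667 − 18.625 ≈ 0.04167.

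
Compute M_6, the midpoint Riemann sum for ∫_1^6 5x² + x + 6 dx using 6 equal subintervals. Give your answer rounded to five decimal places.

Δx = (6 − 1)/6 = 5/6.
Midpoints: 17/12, 2.25, 37/12, 47/12, 4.75, 67/12.
f(17/12) = 2513/144, f(2.25) = 33.5625, f(37/12) = 8153/144, f(47/12) = 12473/144, f(4.75) = 123.5625, f(67/12) = 24113/144.
Sum = Δx · [f(17/12) + f(2.25) + f(37/12) + ...].
Sum ≈ 404.38657.

404.38657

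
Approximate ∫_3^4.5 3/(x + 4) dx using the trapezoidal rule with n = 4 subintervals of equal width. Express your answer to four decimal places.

Δx = (4.5 − 3)/4 = 0.375.
f(3) = 3/7, f(3.375) = 24/59, f(3.75) = 12/31, f(4.125) = 24/65, f(4.5) = 6/17.
T_4 = (Δx/2)·[f(x_0) + 2f(x_1) + 2f(x_2) + 2f(x_3) + f(x_4)].
Sum ≈ 0.5827.

0.5827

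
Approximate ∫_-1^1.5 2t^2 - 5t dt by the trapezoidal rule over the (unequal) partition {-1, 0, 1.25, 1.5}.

0.78125

Subinterval widths: 1, 1.25, 0.25.
f(-1) = 7, f(0) = 0, f(1.25) = -3.125, f(1.5) = -3.
On each subinterval the trapezoid contributes (Δt_i/2)·[f(t_{i-1}) + f(t_i)].
Sum = 0.78125.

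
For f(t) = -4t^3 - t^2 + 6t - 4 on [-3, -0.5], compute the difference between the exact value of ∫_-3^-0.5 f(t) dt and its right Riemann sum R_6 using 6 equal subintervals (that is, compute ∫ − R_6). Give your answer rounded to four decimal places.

Exact integral: ∫_-3^-0.5 f(t) dt ≈ 35.729167.
R_6 ≈ 19.728009.
Error ≈ 35.729167 − 19.728009 ≈ 16.0012.

16.0012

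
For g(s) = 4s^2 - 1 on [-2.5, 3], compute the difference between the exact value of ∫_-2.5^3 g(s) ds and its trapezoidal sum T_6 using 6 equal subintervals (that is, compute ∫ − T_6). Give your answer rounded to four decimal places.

Exact integral: ∫_-2.5^3 g(s) ds ≈ 51.333333.
T_6 ≈ 54.414352.
Error ≈ 51.333333 − 54.414352 ≈ -3.0810.

-3.0810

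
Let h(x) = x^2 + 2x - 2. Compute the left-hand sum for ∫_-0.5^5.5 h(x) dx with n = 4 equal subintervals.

Δx = (5.5 − (-0.5))/4 = 1.5.
Left endpoints: -0.5, 1, 2.5, 4.
h(-0.5) = -2.75, h(1) = 1, h(2.5) = 9.25, h(4) = 22.
Sum = Δx · [h(-0.5) + h(1) + h(2.5) + h(4)].
Sum = 44.25.

44.25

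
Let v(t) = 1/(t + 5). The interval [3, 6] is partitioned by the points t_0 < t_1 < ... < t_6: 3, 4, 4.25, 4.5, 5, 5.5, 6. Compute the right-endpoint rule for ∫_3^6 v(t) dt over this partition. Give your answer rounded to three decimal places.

0.308

Subinterval widths: 1, 0.25, 0.25, 0.5, 0.5, 0.5.
Right endpoints: 4, 4.25, 4.5, 5, 5.5, 6.
v(4) = 1/9, v(4.25) = 4/37, v(4.5) = 2/19, v(5) = 0.1, v(5.5) = 2/21, v(6) = 1/11.
Sum = Σ Δt_i · v(t_i).
Sum ≈ 0.308.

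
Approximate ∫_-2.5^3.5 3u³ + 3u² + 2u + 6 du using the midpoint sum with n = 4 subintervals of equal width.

175.3125

Δu = (3.5 − (-2.5))/4 = 1.5.
Midpoints: -1.75, -0.25, 1.25, 2.75.
f(-1.75) = -4.390625, f(-0.25) = 5.640625, f(1.25) = 19.046875, f(2.75) = 96.578125.
Sum = Δu · [f(-1.75) + f(-0.25) + f(1.25) + f(2.75)].
Sum = 175.3125.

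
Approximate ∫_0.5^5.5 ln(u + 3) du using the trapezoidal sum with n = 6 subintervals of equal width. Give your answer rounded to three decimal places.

8.796

Δu = (5.5 − 0.5)/6 = 5/6.
f(0.5) ≈ 1.253, f(4/3) ≈ 1.466, f(13/6) ≈ 1.642, f(3) ≈ 1.792, f(23/6) ≈ 1.922, f(14/3) ≈ 2.037, f(5.5) ≈ 2.140.
T_6 = (Δu/2)·[f(u_0) + 2f(u_1) + ... + 2f(u_{5}) + f(u_6)].
Sum ≈ 8.796.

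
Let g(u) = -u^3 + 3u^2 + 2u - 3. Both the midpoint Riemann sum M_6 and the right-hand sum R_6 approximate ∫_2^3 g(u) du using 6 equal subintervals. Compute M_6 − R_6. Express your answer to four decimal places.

M_6 ≈ 4.760417.
R_6 = 4.5625.
M_6 − R_6 ≈ 0.1979.

0.1979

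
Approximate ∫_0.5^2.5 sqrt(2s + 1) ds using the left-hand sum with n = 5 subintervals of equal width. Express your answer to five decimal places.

3.74515

Δs = (2.5 − 0.5)/5 = 0.4.
Left endpoints: 0.5, 0.9, 1.3, 1.7, 2.1.
f(0.5) ≈ 1.41421, f(0.9) ≈ 1.67332, f(1.3) ≈ 1.89737, f(1.7) ≈ 2.09762, f(2.1) ≈ 2.28035.
Sum = Δs · [f(0.5) + f(0.9) + f(1.3) + f(1.7) + f(2.1)].
Sum ≈ 3.74515.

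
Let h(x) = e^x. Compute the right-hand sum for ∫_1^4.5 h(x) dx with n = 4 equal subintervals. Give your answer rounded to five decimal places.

130.99214

Δx = (4.5 − 1)/4 = 0.875.
Right endpoints: 1.875, 2.75, 3.625, 4.5.
h(1.875) ≈ 6.52082, h(2.75) ≈ 15.64263, h(3.625) ≈ 37.52472, h(4.5) ≈ 90.01713.
Sum = Δx · [h(1.875) + h(2.75) + h(3.625) + h(4.5)].
Sum ≈ 130.99214.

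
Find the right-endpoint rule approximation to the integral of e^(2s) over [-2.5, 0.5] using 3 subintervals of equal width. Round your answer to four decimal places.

Δs = (0.5 − (-2.5))/3 = 1.
Right endpoints: -1.5, -0.5, 0.5.
f(-1.5) ≈ 0.0498, f(-0.5) ≈ 0.3679, f(0.5) ≈ 2.7183.
Sum = Δs · [f(-1.5) + f(-0.5) + f(0.5)].
Sum ≈ 3.1359.

3.1359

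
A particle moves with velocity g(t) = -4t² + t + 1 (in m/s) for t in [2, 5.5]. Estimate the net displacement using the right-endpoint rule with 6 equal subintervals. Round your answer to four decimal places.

Δt = (5.5 − 2)/6 = 7/12.
Right endpoints: 31/12, 19/6, 3.75, 13/3, 59/12, 5.5.
g(31/12) = -208/9, g(19/6) = -647/18, g(3.75) = -51.5, g(13/3) = -628/9, g(59/12) = -817/9, g(5.5) = -114.5.
Sum = Δt · [g(31/12) + g(19/6) + g(3.75) + ...].
Sum ≈ -224.9398.

-224.9398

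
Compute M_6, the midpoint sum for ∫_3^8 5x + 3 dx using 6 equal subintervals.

Δx = (8 − 3)/6 = 5/6.
Midpoints: 41/12, 4.25, 61/12, 71/12, 6.75, 91/12.
f(41/12) = 241/12, f(4.25) = 24.25, f(61/12) = 341/12, f(71/12) = 391/12, f(6.75) = 36.75, f(91/12) = 491/12.
Sum = Δx · [f(41/12) + f(4.25) + f(61/12) + ...].
Sum = 152.5.

152.5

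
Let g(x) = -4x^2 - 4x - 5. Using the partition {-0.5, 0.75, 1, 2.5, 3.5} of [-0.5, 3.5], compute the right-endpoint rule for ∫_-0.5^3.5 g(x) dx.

Subinterval widths: 1.25, 0.25, 1.5, 1.
Right endpoints: 0.75, 1, 2.5, 3.5.
g(0.75) = -10.25, g(1) = -13, g(2.5) = -40, g(3.5) = -68.
Sum = Σ Δx_i · g(x_i).
Sum = -144.0625.

-144.0625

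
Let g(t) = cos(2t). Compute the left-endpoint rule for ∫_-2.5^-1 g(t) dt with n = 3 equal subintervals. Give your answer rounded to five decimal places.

Δt = (-1 − (-2.5))/3 = 0.5.
Left endpoints: -2.5, -2, -1.5.
g(-2.5) ≈ 0.28366, g(-2) ≈ -0.65364, g(-1.5) ≈ -0.98999.
Sum = Δt · [g(-2.5) + g(-2) + g(-1.5)].
Sum ≈ -0.67999.

-0.67999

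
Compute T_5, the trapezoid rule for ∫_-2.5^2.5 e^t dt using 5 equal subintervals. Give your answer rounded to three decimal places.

13.092

Δt = (2.5 − (-2.5))/5 = 1.
f(-2.5) ≈ 0.082, f(-1.5) ≈ 0.223, f(-0.5) ≈ 0.607, f(0.5) ≈ 1.649, f(1.5) ≈ 4.482, f(2.5) ≈ 12.182.
T_5 = (Δt/2)·[f(t_0) + 2f(t_1) + ... + 2f(t_{4}) + f(t_5)].
Sum ≈ 13.092.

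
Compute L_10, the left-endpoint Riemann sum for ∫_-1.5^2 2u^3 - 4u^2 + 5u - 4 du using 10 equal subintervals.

-25.3203125

Δu = (2 − (-1.5))/10 = 0.35.
Left endpoints: -1.5, -1.15, -0.8, -0.45, -0.1, 0.25, 0.6, 0.95, 1.3, 1.65.
f(-1.5) = -27.25, f(-1.15) = -18.08175, f(-0.8) = -11.584, f(-0.45) = -7.24225, f(-0.1) = -4.542, f(0.25) = -2.96875, f(0.6) = -2.008, f(0.95) = -1.14525, f(1.3) = 0.134, f(1.65) = 2.34425.
Sum = Δu · [f(-1.5) + f(-1.15) + f(-0.8) + ...].
Sum = -25.3203125.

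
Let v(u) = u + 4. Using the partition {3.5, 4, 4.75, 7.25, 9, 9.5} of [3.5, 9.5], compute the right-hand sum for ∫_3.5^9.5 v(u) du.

68.1875

Subinterval widths: 0.5, 0.75, 2.5, 1.75, 0.5.
Right endpoints: 4, 4.75, 7.25, 9, 9.5.
v(4) = 8, v(4.75) = 8.75, v(7.25) = 11.25, v(9) = 13, v(9.5) = 13.5.
Sum = Σ Δu_i · v(u_i).
Sum = 68.1875.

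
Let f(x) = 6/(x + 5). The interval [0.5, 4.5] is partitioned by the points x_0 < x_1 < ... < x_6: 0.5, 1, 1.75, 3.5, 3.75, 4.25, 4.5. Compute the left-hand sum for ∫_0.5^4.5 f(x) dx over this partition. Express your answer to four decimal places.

Subinterval widths: 0.5, 0.75, 1.75, 0.25, 0.5, 0.25.
Left endpoints: 0.5, 1, 1.75, 3.5, 3.75, 4.25.
f(0.5) = 12/11, f(1) = 1, f(1.75) = 8/9, f(3.5) = 12/17, f(3.75) = 24/35, f(4.25) = 24/37.
Sum = Σ Δx_i · f(x_i).
Sum ≈ 3.5325.

3.5325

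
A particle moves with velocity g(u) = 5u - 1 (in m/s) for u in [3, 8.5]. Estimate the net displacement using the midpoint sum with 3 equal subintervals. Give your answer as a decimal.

Δu = (8.5 − 3)/3 = 11/6.
Midpoints: 47/12, 5.75, 91/12.
g(47/12) = 223/12, g(5.75) = 27.75, g(91/12) = 443/12.
Sum = Δu · [g(47/12) + g(5.75) + g(91/12)].
Sum = 152.625.

152.625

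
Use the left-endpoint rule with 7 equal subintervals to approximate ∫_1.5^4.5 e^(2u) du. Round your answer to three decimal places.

2553.889

Δu = (4.5 − 1.5)/7 = 3/7.
Left endpoints: 1.5, 27/14, 33/14, 39/14, 45/14, 51/14, 57/14.
f(1.5) ≈ 20.086, f(27/14) ≈ 47.330, f(33/14) ≈ 111.529, f(39/14) ≈ 262.809, f(45/14) ≈ 619.289, f(51/14) ≈ 1459.303, f(57/14) ≈ 3438.729.
Sum = Δu · [f(1.5) + f(27/14) + f(33/14) + ...].
Sum ≈ 2553.889.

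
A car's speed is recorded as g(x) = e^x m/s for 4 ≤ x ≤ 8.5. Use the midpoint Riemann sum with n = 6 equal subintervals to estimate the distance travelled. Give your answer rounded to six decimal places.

Δx = (8.5 − 4)/6 = 0.75.
Midpoints: 4.375, 5.125, 5.875, 6.625, 7.375, 8.125.
g(4.375) ≈ 79.439840, g(5.125) ≈ 168.174142, g(5.875) ≈ 356.024661, g(6.625) ≈ 753.704213, g(7.375) ≈ 1595.591830, g(8.125) ≈ 3377.867932.
Sum = Δx · [g(4.375) + g(5.125) + g(5.875) + ...].
Sum ≈ 4748.101962.

4748.101962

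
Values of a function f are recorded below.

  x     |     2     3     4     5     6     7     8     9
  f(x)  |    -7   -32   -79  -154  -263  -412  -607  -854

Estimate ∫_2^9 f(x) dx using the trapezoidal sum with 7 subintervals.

Δx = 1.
T_7 = (1/2)·[(-7) + 2·(-32) + 2·(-79) + 2·(-154) + 2·(-263) + 2·(-412) + 2·(-607) + (-854)] = -1977.5.

-1977.5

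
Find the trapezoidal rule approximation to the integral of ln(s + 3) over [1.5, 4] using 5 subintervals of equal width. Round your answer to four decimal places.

Δs = (4 − 1.5)/5 = 0.5.
f(1.5) ≈ 1.5041, f(2) ≈ 1.6094, f(2.5) ≈ 1.7047, f(3) ≈ 1.7918, f(3.5) ≈ 1.8718, f(4) ≈ 1.9459.
T_5 = (Δs/2)·[f(s_0) + 2f(s_1) + ... + 2f(s_{4}) + f(s_5)].
Sum ≈ 4.3514.

4.3514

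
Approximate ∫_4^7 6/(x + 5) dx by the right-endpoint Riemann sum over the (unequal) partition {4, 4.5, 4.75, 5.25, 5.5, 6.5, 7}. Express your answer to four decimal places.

1.6769

Subinterval widths: 0.5, 0.25, 0.5, 0.25, 1, 0.5.
Right endpoints: 4.5, 4.75, 5.25, 5.5, 6.5, 7.
f(4.5) = 12/19, f(4.75) = 8/13, f(5.25) = 24/41, f(5.5) = 4/7, f(6.5) = 12/23, f(7) = 0.5.
Sum = Σ Δx_i · f(x_i).
Sum ≈ 1.6769.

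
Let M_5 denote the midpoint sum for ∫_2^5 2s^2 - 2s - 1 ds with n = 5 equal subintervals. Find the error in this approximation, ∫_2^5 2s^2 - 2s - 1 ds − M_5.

Exact integral: ∫_2^5 f(s) ds = 54.
M_5 = 53.82.
Error = 54 − 53.82 = 0.18.

0.18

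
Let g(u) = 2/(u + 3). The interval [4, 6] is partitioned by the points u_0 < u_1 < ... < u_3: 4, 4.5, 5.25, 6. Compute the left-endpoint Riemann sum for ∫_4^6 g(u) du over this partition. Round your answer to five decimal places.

Subinterval widths: 0.5, 0.75, 0.75.
Left endpoints: 4, 4.5, 5.25.
g(4) = 2/7, g(4.5) = 4/15, g(5.25) = 8/33.
Sum = Σ Δu_i · g(u_i).
Sum ≈ 0.52468.

0.52468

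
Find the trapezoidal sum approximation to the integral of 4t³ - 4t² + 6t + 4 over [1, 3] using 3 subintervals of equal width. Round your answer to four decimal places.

80.2963

Δt = (3 − 1)/3 = 2/3.
f(1) = 10, f(5/3) = 578/27, f(7/3) = 1270/27, f(3) = 94.
T_3 = (Δt/2)·[f(t_0) + 2f(t_1) + 2f(t_2) + f(t_3)].
Sum ≈ 80.2963.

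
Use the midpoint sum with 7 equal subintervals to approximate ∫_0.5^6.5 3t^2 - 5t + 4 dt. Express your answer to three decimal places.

192.398

Δt = (6.5 − 0.5)/7 = 6/7.
Midpoints: 13/14, 25/14, 37/14, 3.5, 61/14, 73/14, 85/14.
f(13/14) = 381/196, f(25/14) = 909/196, f(37/14) = 2301/196, f(3.5) = 23.25, f(61/14) = 7677/196, f(73/14) = 11661/196, f(85/14) = 16509/196.
Sum = Δt · [f(13/14) + f(25/14) + f(37/14) + ...].
Sum ≈ 192.398.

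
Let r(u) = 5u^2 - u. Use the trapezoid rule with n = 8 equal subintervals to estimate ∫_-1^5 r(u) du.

200.8125

Δu = (5 − (-1))/8 = 0.75.
r(-1) = 6, r(-0.25) = 0.5625, r(0.5) = 0.75, r(1.25) = 6.5625, r(2) = 18, r(2.75) = 35.0625, r(3.5) = 57.75, r(4.25) = 86.0625, r(5) = 120.
T_8 = (Δu/2)·[r(u_0) + 2r(u_1) + ... + 2r(u_{7}) + r(u_8)].
Sum = 200.8125.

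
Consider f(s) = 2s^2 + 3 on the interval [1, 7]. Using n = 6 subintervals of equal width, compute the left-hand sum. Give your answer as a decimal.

Δs = (7 − 1)/6 = 1.
Left endpoints: 1, 2, 3, 4, 5, 6.
f(1) = 5, f(2) = 11, f(3) = 21, f(4) = 35, f(5) = 53, f(6) = 75.
Sum = Δs · [f(1) + f(2) + f(3) + ...].
Sum = 200.

200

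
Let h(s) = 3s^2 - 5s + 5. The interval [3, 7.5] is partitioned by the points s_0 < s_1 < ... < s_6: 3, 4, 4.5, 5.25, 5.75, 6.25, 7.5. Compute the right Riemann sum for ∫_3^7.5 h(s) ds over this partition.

Subinterval widths: 1, 0.5, 0.75, 0.5, 0.5, 1.25.
Right endpoints: 4, 4.5, 5.25, 5.75, 6.25, 7.5.
h(4) = 33, h(4.5) = 43.25, h(5.25) = 61.4375, h(5.75) = 75.4375, h(6.25) = 90.9375, h(7.5) = 136.25.
Sum = Σ Δs_i · h(s_i).
Sum = 354.203125.

354.203125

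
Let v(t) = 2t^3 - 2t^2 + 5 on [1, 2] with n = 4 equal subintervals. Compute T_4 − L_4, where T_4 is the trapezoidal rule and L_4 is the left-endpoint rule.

T_4 = 7.90625.
L_4 = 6.90625.
T_4 − L_4 = 1.

1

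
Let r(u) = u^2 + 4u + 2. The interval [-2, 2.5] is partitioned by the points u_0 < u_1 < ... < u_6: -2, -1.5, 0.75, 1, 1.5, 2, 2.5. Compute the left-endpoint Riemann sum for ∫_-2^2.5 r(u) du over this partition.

12.078125

Subinterval widths: 0.5, 2.25, 0.25, 0.5, 0.5, 0.5.
Left endpoints: -2, -1.5, 0.75, 1, 1.5, 2.
r(-2) = -2, r(-1.5) = -1.75, r(0.75) = 5.5625, r(1) = 7, r(1.5) = 10.25, r(2) = 14.
Sum = Σ Δu_i · r(u_i).
Sum = 12.078125.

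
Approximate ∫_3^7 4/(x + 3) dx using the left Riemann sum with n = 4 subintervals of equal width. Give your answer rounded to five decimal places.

Δx = (7 − 3)/4 = 1.
Left endpoints: 3, 4, 5, 6.
f(3) = 2/3, f(4) = 4/7, f(5) = 0.5, f(6) = 4/9.
Sum = Δx · [f(3) + f(4) + f(5) + f(6)].
Sum ≈ 2.18254.

2.18254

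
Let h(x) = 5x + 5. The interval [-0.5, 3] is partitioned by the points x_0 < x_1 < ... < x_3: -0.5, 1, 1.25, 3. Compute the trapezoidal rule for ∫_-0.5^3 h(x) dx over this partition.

39.375

Subinterval widths: 1.5, 0.25, 1.75.
h(-0.5) = 2.5, h(1) = 10, h(1.25) = 11.25, h(3) = 20.
On each subinterval the trapezoid contributes (Δx_i/2)·[h(x_{i-1}) + h(x_i)].
Sum = 39.375.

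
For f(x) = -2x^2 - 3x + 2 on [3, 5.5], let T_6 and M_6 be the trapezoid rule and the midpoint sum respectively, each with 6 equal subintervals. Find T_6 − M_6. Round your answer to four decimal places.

T_6 ≈ -119.936343.
M_6 ≈ -119.719329.
T_6 − M_6 ≈ -0.2170.

-0.2170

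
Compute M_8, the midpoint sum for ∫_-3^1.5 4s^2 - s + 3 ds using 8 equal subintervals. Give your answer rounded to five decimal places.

Δs = (1.5 − (-3))/8 = 0.5625.
Midpoints: -2.71875, -2.15625, -1.59375, -1.03125, -0.46875, 0.09375, 0.65625, 1.21875.
f(-2.71875) = 35.28515625, f(-2.15625) = 23.75390625, f(-1.59375) = 14.75390625, f(-1.03125) = 8.28515625, f(-0.46875) = 4.34765625, f(0.09375) = 2.94140625, f(0.65625) = 4.06640625, f(1.21875) = 7.72265625.
Sum = Δs · [f(-2.71875) + f(-2.15625) + f(-1.59375) + ...].
Sum ≈ 56.90039.

56.90039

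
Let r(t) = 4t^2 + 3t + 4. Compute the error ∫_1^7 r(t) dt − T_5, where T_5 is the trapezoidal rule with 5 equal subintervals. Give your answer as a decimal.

Exact integral: ∫_1^7 r(t) dt = 552.
T_5 = 557.76.
Error = 552 − 557.76 = -5.76.

-5.76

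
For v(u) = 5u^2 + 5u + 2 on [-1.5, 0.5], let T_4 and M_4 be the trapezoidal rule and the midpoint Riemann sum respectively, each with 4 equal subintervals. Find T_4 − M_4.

0.625

T_4 = 5.25.
M_4 = 4.625.
T_4 − M_4 = 0.625.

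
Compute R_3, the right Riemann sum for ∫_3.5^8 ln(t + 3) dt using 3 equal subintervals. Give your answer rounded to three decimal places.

10.093

Δt = (8 − 3.5)/3 = 1.5.
Right endpoints: 5, 6.5, 8.
f(5) ≈ 2.079, f(6.5) ≈ 2.251, f(8) ≈ 2.398.
Sum = Δt · [f(5) + f(6.5) + f(8)].
Sum ≈ 10.093.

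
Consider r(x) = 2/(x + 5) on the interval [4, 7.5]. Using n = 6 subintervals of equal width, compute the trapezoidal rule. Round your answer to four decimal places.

0.6573

Δx = (7.5 − 4)/6 = 7/12.
r(4) = 2/9, r(55/12) = 24/115, r(31/6) = 12/61, r(5.75) = 8/43, r(19/3) = 3/17, r(83/12) = 24/143, r(7.5) = 0.16.
T_6 = (Δx/2)·[r(x_0) + 2r(x_1) + ... + 2r(x_{5}) + r(x_6)].
Sum ≈ 0.6573.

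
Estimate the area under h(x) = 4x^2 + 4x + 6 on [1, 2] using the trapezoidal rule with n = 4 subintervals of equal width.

21.375

Δx = (2 − 1)/4 = 0.25.
h(1) = 14, h(1.25) = 17.25, h(1.5) = 21, h(1.75) = 25.25, h(2) = 30.
T_4 = (Δx/2)·[h(x_0) + 2h(x_1) + 2h(x_2) + 2h(x_3) + h(x_4)].
Sum = 21.375.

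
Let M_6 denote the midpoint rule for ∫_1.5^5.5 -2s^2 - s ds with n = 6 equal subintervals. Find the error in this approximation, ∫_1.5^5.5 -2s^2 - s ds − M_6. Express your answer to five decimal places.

Exact integral: ∫_1.5^5.5 f(s) ds ≈ -122.6666667.
M_6 ≈ -122.3703704.
Error ≈ -122.6666667 − (-122.3703704) ≈ -0.29630.

-0.29630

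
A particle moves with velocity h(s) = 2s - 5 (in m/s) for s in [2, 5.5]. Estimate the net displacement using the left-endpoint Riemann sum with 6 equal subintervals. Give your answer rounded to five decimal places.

6.70833

Δs = (5.5 − 2)/6 = 7/12.
Left endpoints: 2, 31/12, 19/6, 3.75, 13/3, 59/12.
h(2) = -1, h(31/12) = 1/6, h(19/6) = 4/3, h(3.75) = 2.5, h(13/3) = 11/3, h(59/12) = 29/6.
Sum = Δs · [h(2) + h(31/12) + h(19/6) + ...].
Sum ≈ 6.70833.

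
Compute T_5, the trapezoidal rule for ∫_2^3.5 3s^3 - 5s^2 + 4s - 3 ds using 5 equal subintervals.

54.86625

Δs = (3.5 − 2)/5 = 0.3.
f(2) = 9, f(2.3) = 16.251, f(2.6) = 26.328, f(2.9) = 39.717, f(3.2) = 56.904, f(3.5) = 78.375.
T_5 = (Δs/2)·[f(s_0) + 2f(s_1) + ... + 2f(s_{4}) + f(s_5)].
Sum = 54.86625.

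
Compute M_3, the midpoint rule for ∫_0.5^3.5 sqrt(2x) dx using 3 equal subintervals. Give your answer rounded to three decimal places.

Δx = (3.5 − 0.5)/3 = 1.
Midpoints: 1, 2, 3.
f(1) ≈ 1.414, f(2) ≈ 2.000, f(3) ≈ 2.449.
Sum = Δx · [f(1) + f(2) + f(3)].
Sum ≈ 5.864.

5.864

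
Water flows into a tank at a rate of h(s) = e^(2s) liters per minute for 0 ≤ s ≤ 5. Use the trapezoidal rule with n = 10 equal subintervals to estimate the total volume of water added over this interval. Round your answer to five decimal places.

Δs = (5 − 0)/10 = 0.5.
h(0) ≈ 1.00000, h(0.5) ≈ 2.71828, h(1) ≈ 7.38906, h(1.5) ≈ 20.08554, h(2) ≈ 54.59815, h(2.5) ≈ 148.41316, h(3) ≈ 403.42879, h(3.5) ≈ 1096.63316, h(4) ≈ 2980.95799, h(4.5) ≈ 8103.08393, h(5) ≈ 22026.46579.
T_10 = (Δs/2)·[h(s_0) + 2h(s_1) + ... + 2h(s_{9}) + h(s_10)].
Sum ≈ 11915.52047.

11915.52047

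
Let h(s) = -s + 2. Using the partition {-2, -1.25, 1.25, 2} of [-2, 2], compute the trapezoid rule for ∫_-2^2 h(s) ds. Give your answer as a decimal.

8

Subinterval widths: 0.75, 2.5, 0.75.
h(-2) = 4, h(-1.25) = 3.25, h(1.25) = 0.75, h(2) = 0.
On each subinterval the trapezoid contributes (Δs_i/2)·[h(s_{i-1}) + h(s_i)].
Sum = 8.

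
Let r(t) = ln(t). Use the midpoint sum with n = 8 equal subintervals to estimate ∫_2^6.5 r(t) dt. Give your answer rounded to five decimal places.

Δt = (6.5 − 2)/8 = 0.5625.
Midpoints: 2.28125, 2.84375, 3.40625, 3.96875, 4.53125, 5.09375, 5.65625, 6.21875.
r(2.28125) ≈ 0.82472, r(2.84375) ≈ 1.04512, r(3.40625) ≈ 1.22561, r(3.96875) ≈ 1.37845, r(4.53125) ≈ 1.51100, r(5.09375) ≈ 1.62801, r(5.65625) ≈ 1.73276, r(6.21875) ≈ 1.82757.
Sum = Δt · [r(2.28125) + r(2.84375) + r(3.40625) + ...].
Sum ≈ 6.28495.

6.28495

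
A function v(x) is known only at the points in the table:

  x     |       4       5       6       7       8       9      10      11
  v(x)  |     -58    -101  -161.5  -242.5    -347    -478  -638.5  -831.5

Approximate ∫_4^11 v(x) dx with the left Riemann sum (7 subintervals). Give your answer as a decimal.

Δx = 1.
Sum = 1·[(-58) + (-101) + (-161.5) + (-242.5) + (-347) + (-478) + (-638.5)] = -2026.5.

-2026.5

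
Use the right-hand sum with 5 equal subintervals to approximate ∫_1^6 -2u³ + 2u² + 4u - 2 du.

-630

Δu = (6 − 1)/5 = 1.
Right endpoints: 2, 3, 4, 5, 6.
f(2) = -2, f(3) = -26, f(4) = -82, f(5) = -182, f(6) = -338.
Sum = Δu · [f(2) + f(3) + f(4) + f(5) + f(6)].
Sum = -630.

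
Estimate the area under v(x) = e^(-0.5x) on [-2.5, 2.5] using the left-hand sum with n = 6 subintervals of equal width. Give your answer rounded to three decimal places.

Δx = (2.5 − (-2.5))/6 = 5/6.
Left endpoints: -2.5, -5/3, -5/6, 0, 5/6, 5/3.
v(-2.5) ≈ 3.490, v(-5/3) ≈ 2.301, v(-5/6) ≈ 1.517, v(0) ≈ 1.000, v(5/6) ≈ 0.659, v(5/3) ≈ 0.435.
Sum = Δx · [v(-2.5) + v(-5/3) + v(-5/6) + ...].
Sum ≈ 7.835.

7.835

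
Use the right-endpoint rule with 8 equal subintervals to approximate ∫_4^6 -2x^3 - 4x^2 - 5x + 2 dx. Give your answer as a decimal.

Δx = (6 − 4)/8 = 0.25.
Right endpoints: 4.25, 4.5, 4.75, 5, 5.25, 5.5, 5.75, 6.
f(4.25) = -245.03125, f(4.5) = -283.75, f(4.75) = -326.34375, f(5) = -373, f(5.25) = -423.90625, f(5.5) = -479.25, f(5.75) = -539.21875, f(6) = -604.
Sum = Δx · [f(4.25) + f(4.5) + f(4.75) + ...].
Sum = -818.625.

-818.625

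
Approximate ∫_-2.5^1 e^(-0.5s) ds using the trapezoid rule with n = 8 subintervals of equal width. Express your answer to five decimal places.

5.79061

Δs = (1 − (-2.5))/8 = 0.4375.
f(-2.5) ≈ 3.49034, f(-2.0625) ≈ 2.80457, f(-1.625) ≈ 2.25353, f(-1.1875) ≈ 1.81077, f(-0.75) ≈ 1.45499, f(-0.3125) ≈ 1.16912, f(0.125) ≈ 0.93941, f(0.5625) ≈ 0.75484, f(1) ≈ 0.60653.
T_8 = (Δs/2)·[f(s_0) + 2f(s_1) + ... + 2f(s_{7}) + f(s_8)].
Sum ≈ 5.79061.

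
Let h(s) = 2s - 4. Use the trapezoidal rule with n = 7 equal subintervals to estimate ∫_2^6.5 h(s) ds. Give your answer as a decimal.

20.25

Δs = (6.5 − 2)/7 = 9/14.
h(2) = 0, h(37/14) = 9/7, h(23/7) = 18/7, h(55/14) = 27/7, h(32/7) = 36/7, h(73/14) = 45/7, h(41/7) = 54/7, h(6.5) = 9.
T_7 = (Δs/2)·[h(s_0) + 2h(s_1) + ... + 2h(s_{6}) + h(s_7)].
Sum = 20.25.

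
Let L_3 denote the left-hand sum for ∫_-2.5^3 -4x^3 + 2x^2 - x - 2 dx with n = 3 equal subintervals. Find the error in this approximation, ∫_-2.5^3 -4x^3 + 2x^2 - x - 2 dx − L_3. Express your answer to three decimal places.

-153.211

Exact integral: ∫_-2.5^3 f(x) dx ≈ -25.89583.
L_3 ≈ 127.31481.
Error ≈ -25.89583 − 127.31481 ≈ -153.211.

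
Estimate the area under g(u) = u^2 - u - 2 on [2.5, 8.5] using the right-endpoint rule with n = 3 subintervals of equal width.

218.5

Δu = (8.5 − 2.5)/3 = 2.
Right endpoints: 4.5, 6.5, 8.5.
g(4.5) = 13.75, g(6.5) = 33.75, g(8.5) = 61.75.
Sum = Δu · [g(4.5) + g(6.5) + g(8.5)].
Sum = 218.5.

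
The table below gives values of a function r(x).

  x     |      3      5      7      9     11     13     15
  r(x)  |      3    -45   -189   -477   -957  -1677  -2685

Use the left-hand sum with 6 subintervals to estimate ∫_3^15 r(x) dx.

-6684

Δx = 2.
Sum = 2·[3 + (-45) + (-189) + (-477) + (-957) + (-1677)] = -6684.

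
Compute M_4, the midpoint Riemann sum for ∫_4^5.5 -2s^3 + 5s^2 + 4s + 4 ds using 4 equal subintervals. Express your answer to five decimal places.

Δs = (5.5 − 4)/4 = 0.375.
Midpoints: 4.1875, 4.5625, 4.9375, 5.3125.
f(4.1875) = -78707/2048, f(4.5625) = -130289/2048, f(4.9375) = -194759/2048, f(5.3125) = -273413/2048.
Sum = Δs · [f(4.1875) + f(4.5625) + f(4.9375) + f(5.3125)].
Sum ≈ -123.99316.

-123.99316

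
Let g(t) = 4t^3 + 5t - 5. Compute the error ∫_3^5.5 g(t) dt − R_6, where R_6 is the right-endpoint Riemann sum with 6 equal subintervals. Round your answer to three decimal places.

Exact integral: ∫_3^5.5 g(t) dt = 874.6875.
R_6 ≈ 997.12674.
Error ≈ 874.6875 − 997.12674 ≈ -122.439.

-122.439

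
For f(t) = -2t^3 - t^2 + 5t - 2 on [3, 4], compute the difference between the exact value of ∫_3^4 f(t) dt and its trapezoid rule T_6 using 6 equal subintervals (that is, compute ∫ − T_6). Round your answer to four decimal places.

0.1019

Exact integral: ∫_3^4 f(t) dt ≈ -84.333333.
T_6 ≈ -84.435185.
Error ≈ -84.333333 − (-84.435185) ≈ 0.1019.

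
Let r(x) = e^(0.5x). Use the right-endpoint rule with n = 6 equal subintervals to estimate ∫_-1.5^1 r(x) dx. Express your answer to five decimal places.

2.60629

Δx = (1 − (-1.5))/6 = 5/12.
Right endpoints: -13/12, -2/3, -0.25, 1/6, 7/12, 1.
r(-13/12) ≈ 0.58178, r(-2/3) ≈ 0.71653, r(-0.25) ≈ 0.88250, r(1/6) ≈ 1.08690, r(7/12) ≈ 1.33866, r(1) ≈ 1.64872.
Sum = Δx · [r(-13/12) + r(-2/3) + r(-0.25) + ...].
Sum ≈ 2.60629.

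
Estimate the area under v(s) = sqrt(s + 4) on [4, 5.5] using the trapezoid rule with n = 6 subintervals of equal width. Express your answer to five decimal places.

Δs = (5.5 − 4)/6 = 0.25.
v(4) ≈ 2.82843, v(4.25) ≈ 2.87228, v(4.5) ≈ 2.91548, v(4.75) ≈ 2.95804, v(5) ≈ 3.00000, v(5.25) ≈ 3.04138, v(5.5) ≈ 3.08221.
T_6 = (Δs/2)·[v(s_0) + 2v(s_1) + ... + 2v(s_{5}) + v(s_6)].
Sum ≈ 4.43562.

4.43562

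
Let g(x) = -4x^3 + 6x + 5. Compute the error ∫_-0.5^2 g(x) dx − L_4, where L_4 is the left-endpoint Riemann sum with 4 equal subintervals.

Exact integral: ∫_-0.5^2 g(x) dx = 7.8125.
L_4 = 11.81640625.
Error = 7.8125 − 11.81640625 = -4.00390625.

-4.00390625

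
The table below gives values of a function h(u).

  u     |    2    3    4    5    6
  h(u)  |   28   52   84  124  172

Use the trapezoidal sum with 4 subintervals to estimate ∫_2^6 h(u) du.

360

Δu = 1.
T_4 = (1/2)·[28 + 2·52 + 2·84 + 2·124 + 172] = 360.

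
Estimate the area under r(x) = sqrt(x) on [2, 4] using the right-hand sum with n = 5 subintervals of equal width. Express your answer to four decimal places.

Δx = (4 − 2)/5 = 0.4.
Right endpoints: 2.4, 2.8, 3.2, 3.6, 4.
r(2.4) ≈ 1.5492, r(2.8) ≈ 1.6733, r(3.2) ≈ 1.7889, r(3.6) ≈ 1.8974, r(4) ≈ 2.0000.
Sum = Δx · [r(2.4) + r(2.8) + r(3.2) + r(3.6) + r(4)].
Sum ≈ 3.5635.

3.5635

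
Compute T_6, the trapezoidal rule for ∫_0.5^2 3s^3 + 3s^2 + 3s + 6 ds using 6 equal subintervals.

Δs = (2 − 0.5)/6 = 0.25.
f(0.5) = 8.625, f(0.75) = 11.203125, f(1) = 15, f(1.25) = 20.296875, f(1.5) = 27.375, f(1.75) = 36.515625, f(2) = 48.
T_6 = (Δs/2)·[f(s_0) + 2f(s_1) + ... + 2f(s_{5}) + f(s_6)].
Sum = 34.67578125.

34.67578125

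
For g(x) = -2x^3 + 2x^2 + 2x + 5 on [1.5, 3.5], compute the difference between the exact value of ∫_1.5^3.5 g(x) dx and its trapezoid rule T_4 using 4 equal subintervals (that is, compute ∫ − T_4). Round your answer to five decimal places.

1.08333

Exact integral: ∫_1.5^3.5 g(x) dx ≈ -26.1666667.
T_4 = -27.25.
Error ≈ -26.1666667 − (-27.25) ≈ 1.08333.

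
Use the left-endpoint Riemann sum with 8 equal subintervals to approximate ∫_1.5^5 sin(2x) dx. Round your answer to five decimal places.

0.07929

Δx = (5 − 1.5)/8 = 0.4375.
Left endpoints: 1.5, 1.9375, 2.375, 2.8125, 3.25, 3.6875, 4.125, 4.5625.
f(1.5) ≈ 0.14112, f(1.9375) ≈ -0.66940, f(2.375) ≈ -0.99929, f(2.8125) ≈ -0.61168, f(3.25) ≈ 0.21512, f(3.6875) ≈ 0.88746, f(4.125) ≈ 0.92260, f(4.5625) ≈ 0.29531.
Sum = Δx · [f(1.5) + f(1.9375) + f(2.375) + ...].
Sum ≈ 0.07929.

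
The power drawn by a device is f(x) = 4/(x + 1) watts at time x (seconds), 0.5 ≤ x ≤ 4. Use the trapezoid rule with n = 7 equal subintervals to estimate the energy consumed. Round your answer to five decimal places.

4.84921

Δx = (4 − 0.5)/7 = 0.5.
f(0.5) = 8/3, f(1) = 2, f(1.5) = 1.6, f(2) = 4/3, f(2.5) = 8/7, f(3) = 1, f(3.5) = 8/9, f(4) = 0.8.
T_7 = (Δx/2)·[f(x_0) + 2f(x_1) + ... + 2f(x_{6}) + f(x_7)].
Sum ≈ 4.84921.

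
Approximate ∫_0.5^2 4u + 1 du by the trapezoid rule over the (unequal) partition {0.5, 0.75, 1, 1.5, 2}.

Subinterval widths: 0.25, 0.25, 0.5, 0.5.
f(0.5) = 3, f(0.75) = 4, f(1) = 5, f(1.5) = 7, f(2) = 9.
On each subinterval the trapezoid contributes (Δu_i/2)·[f(u_{i-1}) + f(u_i)].
Sum = 9.

9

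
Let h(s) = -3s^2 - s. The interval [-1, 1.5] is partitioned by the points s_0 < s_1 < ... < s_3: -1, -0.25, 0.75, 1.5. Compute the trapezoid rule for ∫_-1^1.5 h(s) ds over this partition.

Subinterval widths: 0.75, 1, 0.75.
h(-1) = -2, h(-0.25) = 0.0625, h(0.75) = -2.4375, h(1.5) = -8.25.
On each subinterval the trapezoid contributes (Δs_i/2)·[h(s_{i-1}) + h(s_i)].
Sum = -5.921875.

-5.921875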